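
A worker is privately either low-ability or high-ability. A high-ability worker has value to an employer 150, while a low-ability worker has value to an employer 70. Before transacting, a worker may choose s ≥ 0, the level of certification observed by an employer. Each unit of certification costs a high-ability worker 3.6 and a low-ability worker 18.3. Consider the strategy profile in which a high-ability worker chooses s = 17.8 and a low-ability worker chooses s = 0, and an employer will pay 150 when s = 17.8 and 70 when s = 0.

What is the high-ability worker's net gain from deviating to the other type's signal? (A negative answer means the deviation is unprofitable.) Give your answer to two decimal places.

-15.92

Playing s = 17.8 the high-ability worker receives 150 − 3.6 × 17.8 = 85.92.
Deviating to s = 0 yields 70 instead.
Gain from deviating: 70 − 85.92 = -15.92.
The gain is negative, so the high-ability type's incentive-compatibility constraint is satisfied.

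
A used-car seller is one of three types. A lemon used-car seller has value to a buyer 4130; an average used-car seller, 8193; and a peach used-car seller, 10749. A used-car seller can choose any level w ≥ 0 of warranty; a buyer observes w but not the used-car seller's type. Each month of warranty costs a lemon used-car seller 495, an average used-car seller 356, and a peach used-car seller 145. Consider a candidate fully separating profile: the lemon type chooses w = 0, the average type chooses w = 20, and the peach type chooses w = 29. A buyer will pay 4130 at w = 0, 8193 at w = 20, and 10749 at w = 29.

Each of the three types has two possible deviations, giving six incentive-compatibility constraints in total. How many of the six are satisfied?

Average (own payoff 8193 − 356×20 = 1073): to w=0 gives 4130 → profitable ✗; to w=29 gives 10749 − 356×29 = 425 → no gain ✓.
Peach (own payoff 10749 − 145×29 = 6544): to w=0 gives 4130 → no gain ✓; to w=20 gives 8193 − 145×20 = 5293 → no gain ✓.
Lemon (own payoff 4130): to w=20 gives 8193 − 495×20 = -1707 → no gain ✓; to w=29 gives 10749 − 495×29 = -3606 → no gain ✓.
5 of the 6 constraints hold; not an equilibrium.

5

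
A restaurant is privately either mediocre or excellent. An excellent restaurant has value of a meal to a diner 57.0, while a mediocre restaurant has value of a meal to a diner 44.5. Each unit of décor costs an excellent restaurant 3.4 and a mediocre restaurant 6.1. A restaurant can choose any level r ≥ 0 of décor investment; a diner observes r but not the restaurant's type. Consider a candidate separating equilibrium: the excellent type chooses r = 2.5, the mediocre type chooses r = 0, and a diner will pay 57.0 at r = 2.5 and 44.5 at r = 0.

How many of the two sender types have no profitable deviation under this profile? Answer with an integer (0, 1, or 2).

Excellent type: signal → 57.0 − 3.4 × 2.5 = 48.5; deviate to 0 → 44.5. IC holds (48.5 ≥ 44.5).
Mediocre type: stay at 0 → 44.5; mimic → 57.0 − 6.1 × 2.5 = 41.75. IC holds (44.5 ≥ 41.75).
2 of 2 constraints hold, so this is a separating equilibrium.

2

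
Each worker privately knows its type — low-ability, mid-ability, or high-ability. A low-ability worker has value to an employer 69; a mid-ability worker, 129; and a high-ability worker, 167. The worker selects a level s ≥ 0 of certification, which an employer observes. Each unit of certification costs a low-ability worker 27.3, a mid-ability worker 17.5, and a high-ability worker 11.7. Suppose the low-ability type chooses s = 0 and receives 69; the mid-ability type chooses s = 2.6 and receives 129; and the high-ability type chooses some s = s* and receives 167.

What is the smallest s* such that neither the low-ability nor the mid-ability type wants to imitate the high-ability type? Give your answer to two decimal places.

4.77

Low-ability type (on-path payoff 69) won't mimic when 69 ≥ 167 − 27.3·s*, i.e. s* ≥ 3.59.
Mid-ability type (on-path payoff 129 − 17.5×2.6 = 83.5) won't mimic when 83.5 ≥ 167 − 17.5·s*, i.e. s* ≥ 4.77.
Both must hold, so s* = max(3.59, 4.77) = 4.77. The mid-ability type's constraint binds.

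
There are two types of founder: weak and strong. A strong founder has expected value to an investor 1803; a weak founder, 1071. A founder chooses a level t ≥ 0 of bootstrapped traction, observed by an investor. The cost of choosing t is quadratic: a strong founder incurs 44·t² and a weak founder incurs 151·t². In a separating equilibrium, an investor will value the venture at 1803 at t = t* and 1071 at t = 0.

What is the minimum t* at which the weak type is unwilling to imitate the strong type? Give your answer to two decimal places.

The weak type at t = 0 receives 1071; imitating at t* yields 1803 − 151·t*².
Indifference: 1071 = 1803 − 151·t*², so t*² = (1803 − 1071) / 151 ≈ 4.8477.
t* = √4.8477 ≈ 2.20.

2.20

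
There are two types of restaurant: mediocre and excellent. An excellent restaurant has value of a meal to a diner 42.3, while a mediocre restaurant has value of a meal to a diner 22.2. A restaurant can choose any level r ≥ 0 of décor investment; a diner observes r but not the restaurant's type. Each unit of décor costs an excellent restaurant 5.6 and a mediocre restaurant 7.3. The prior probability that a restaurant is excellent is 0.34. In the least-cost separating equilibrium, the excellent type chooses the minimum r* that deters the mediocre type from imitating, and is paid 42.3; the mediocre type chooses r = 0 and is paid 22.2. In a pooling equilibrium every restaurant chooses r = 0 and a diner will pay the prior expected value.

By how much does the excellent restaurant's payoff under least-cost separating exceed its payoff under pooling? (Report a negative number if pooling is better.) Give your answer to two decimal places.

-2.15

Least-cost separating signal: r* solves 22.2 = 42.3 − 7.3·r*, so r* = (42.3 − 22.2)/7.3 ≈ 2.7534.
Excellent type's separating payoff: 42.3 − 5.6 × r* = 42.3 − 5.6 × (42.3 − 22.2)/7.3 = 42.3 − 112.56/7.3 ≈ 26.8808.
Pooling payoff: 0.34 × 42.3 + 0.66 × 22.2 = 29.034.
Difference: 26.8808 − 29.034 = -2.1532, i.e. -2.15 to two decimal places.
The excellent type would prefer the pooling outcome.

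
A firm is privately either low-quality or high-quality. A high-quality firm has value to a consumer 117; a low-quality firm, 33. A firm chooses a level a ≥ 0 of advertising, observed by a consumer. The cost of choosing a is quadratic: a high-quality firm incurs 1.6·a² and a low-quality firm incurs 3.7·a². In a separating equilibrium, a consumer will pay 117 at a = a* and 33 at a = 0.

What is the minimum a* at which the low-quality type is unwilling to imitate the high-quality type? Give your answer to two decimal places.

The low-quality type at a = 0 receives 33; imitating at a* yields 117 − 3.7·a*².
Indifference: 33 = 117 − 3.7·a*², so a*² = (117 − 33) / 3.7 ≈ 22.7027.
a* = √22.7027 ≈ 4.76.

4.76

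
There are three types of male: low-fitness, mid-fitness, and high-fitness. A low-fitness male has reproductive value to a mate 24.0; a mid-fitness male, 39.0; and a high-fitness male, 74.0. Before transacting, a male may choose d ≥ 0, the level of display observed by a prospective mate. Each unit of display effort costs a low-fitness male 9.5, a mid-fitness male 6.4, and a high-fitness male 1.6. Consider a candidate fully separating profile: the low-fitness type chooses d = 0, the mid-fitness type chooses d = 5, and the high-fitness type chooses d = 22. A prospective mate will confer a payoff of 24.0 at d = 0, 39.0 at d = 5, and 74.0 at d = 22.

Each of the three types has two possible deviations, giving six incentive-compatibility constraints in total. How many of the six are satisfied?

5

High-fitness (own payoff 74.0 − 1.6×22 = 38.8): to d=0 gives 24.0 → no gain ✓; to d=5 gives 39.0 − 1.6×5 = 31 → no gain ✓.
Low-fitness (own payoff 24.0): to d=5 gives 39.0 − 9.5×5 = -8.5 → no gain ✓; to d=22 gives 74.0 − 9.5×22 = -135 → no gain ✓.
Mid-fitness (own payoff 39.0 − 6.4×5 = 7): to d=0 gives 24.0 → profitable ✗; to d=22 gives 74.0 − 6.4×22 = -66.8 → no gain ✓.
5 of the 6 constraints hold; not an equilibrium.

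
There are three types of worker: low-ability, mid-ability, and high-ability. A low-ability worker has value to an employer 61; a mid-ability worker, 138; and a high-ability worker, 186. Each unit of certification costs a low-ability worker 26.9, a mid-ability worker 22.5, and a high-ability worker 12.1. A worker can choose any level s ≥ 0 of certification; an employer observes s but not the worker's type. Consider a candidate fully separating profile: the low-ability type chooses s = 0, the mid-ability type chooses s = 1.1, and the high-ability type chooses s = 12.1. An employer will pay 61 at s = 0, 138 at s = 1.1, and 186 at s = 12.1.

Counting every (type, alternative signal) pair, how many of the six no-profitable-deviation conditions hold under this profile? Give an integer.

3

High-ability (own payoff 186 − 12.1×12.1 = 39.59): to s=0 gives 61 → profitable ✗; to s=1.1 gives 138 − 12.1×1.1 = 124.69 → profitable ✗.
Mid-ability (own payoff 138 − 22.5×1.1 = 113.25): to s=0 gives 61 → no gain ✓; to s=12.1 gives 186 − 22.5×12.1 = -86.25 → no gain ✓.
Low-ability (own payoff 61): to s=1.1 gives 138 − 26.9×1.1 = 108.41 → profitable ✗; to s=12.1 gives 186 − 26.9×12.1 = -139.49 → no gain ✓.
3 of the 6 constraints hold; not an equilibrium.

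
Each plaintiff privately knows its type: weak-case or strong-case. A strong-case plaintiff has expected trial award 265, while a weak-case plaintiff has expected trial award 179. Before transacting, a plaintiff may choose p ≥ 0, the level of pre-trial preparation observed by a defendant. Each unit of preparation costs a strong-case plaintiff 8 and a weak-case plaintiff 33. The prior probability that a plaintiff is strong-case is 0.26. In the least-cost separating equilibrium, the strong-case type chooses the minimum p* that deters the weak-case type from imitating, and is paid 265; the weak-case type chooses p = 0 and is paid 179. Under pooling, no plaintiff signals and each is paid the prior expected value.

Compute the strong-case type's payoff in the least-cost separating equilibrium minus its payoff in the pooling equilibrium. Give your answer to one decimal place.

42.8

Least-cost separating signal: p* solves 179 = 265 − 33·p*, so p* = (265 − 179)/33 ≈ 2.6061.
Strong-case type's separating payoff: 265 − 8 × p* = 265 − 8 × (265 − 179)/33 = 265 − 688/33 ≈ 244.152.
Pooling payoff: 0.26 × 265 + 0.74 × 179 = 201.36.
Difference: 244.152 − 201.36 = 42.792, i.e. 42.8 to one decimal place.
The strong-case type prefers to separate.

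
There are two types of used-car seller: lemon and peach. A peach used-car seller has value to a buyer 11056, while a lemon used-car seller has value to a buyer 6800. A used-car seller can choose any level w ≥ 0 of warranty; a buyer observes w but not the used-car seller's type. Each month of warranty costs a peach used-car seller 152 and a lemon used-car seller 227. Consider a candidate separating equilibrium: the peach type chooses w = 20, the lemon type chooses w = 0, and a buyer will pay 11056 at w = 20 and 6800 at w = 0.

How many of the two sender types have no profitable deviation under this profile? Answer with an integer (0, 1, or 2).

2

Lemon type: stay at 0 → 6800; mimic → 11056 − 227 × 20 = 6516. IC holds (6800 ≥ 6516).
Peach type: signal → 11056 − 152 × 20 = 8016; deviate to 0 → 6800. IC holds (8016 ≥ 6800).
2 of 2 constraints hold, so this is a separating equilibrium.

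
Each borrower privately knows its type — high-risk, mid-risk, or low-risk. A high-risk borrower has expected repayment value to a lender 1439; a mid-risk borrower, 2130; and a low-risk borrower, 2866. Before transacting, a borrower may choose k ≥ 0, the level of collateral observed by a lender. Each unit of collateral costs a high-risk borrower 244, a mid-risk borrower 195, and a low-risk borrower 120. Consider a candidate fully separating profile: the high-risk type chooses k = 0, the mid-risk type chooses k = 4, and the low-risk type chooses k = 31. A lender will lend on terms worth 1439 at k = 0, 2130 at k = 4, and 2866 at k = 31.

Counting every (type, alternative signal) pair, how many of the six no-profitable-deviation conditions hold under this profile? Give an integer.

Low-risk (own payoff 2866 − 120×31 = -854): to k=0 gives 1439 → profitable ✗; to k=4 gives 2130 − 120×4 = 1650 → profitable ✗.
High-risk (own payoff 1439): to k=4 gives 2130 − 244×4 = 1154 → no gain ✓; to k=31 gives 2866 − 244×31 = -4698 → no gain ✓.
Mid-risk (own payoff 2130 − 195×4 = 1350): to k=0 gives 1439 → profitable ✗; to k=31 gives 2866 − 195×31 = -3179 → no gain ✓.
3 of the 6 constraints hold; not an equilibrium.

3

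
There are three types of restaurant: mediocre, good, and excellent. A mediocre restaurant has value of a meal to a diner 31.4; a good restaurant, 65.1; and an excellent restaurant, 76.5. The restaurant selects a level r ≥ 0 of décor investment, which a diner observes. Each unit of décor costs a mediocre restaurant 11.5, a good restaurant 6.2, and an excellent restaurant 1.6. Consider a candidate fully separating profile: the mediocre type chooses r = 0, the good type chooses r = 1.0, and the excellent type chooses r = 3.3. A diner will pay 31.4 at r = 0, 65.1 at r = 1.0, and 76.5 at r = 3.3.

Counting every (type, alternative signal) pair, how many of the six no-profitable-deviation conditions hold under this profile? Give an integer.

Good (own payoff 65.1 − 6.2×1.0 = 58.9): to r=0 gives 31.4 → no gain ✓; to r=3.3 gives 76.5 − 6.2×3.3 = 56.04 → no gain ✓.
Excellent (own payoff 76.5 − 1.6×3.3 = 71.22): to r=0 gives 31.4 → no gain ✓; to r=1.0 gives 65.1 − 1.6×1.0 = 63.5 → no gain ✓.
Mediocre (own payoff 31.4): to r=1.0 gives 65.1 − 11.5×1.0 = 53.6 → profitable ✗; to r=3.3 gives 76.5 − 11.5×3.3 = 38.55 → profitable ✗.
4 of the 6 constraints hold; not an equilibrium.

4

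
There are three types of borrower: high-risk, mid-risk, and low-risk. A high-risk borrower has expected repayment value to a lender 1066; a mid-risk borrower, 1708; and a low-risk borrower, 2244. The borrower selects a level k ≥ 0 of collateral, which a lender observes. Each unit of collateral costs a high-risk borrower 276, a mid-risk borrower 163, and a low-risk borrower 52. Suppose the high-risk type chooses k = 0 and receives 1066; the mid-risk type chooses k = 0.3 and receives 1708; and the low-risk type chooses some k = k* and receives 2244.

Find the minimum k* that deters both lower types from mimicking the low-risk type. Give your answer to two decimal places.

Mid-risk type (on-path payoff 1708 − 163×0.3 = 1659.1) won't mimic when 1659.1 ≥ 2244 − 163·k*, i.e. k* ≥ 3.59.
High-risk type (on-path payoff 1066) won't mimic when 1066 ≥ 2244 − 276·k*, i.e. k* ≥ 4.27.
Both must hold, so k* = max(4.27, 3.59) = 4.27. The high-risk type's constraint binds.

4.27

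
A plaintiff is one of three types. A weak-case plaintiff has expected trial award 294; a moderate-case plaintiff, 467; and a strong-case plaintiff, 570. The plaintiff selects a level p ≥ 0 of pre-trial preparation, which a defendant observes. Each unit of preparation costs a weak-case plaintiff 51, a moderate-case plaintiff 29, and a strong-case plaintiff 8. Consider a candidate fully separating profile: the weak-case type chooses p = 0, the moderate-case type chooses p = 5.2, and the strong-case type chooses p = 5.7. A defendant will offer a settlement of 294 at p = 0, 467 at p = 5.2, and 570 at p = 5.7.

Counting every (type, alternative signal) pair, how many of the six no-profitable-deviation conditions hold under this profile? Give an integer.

Moderate-case (own payoff 467 − 29×5.2 = 316.2): to p=0 gives 294 → no gain ✓; to p=5.7 gives 570 − 29×5.7 = 404.7 → profitable ✗.
Strong-case (own payoff 570 − 8×5.7 = 524.4): to p=0 gives 294 → no gain ✓; to p=5.2 gives 467 − 8×5.2 = 425.4 → no gain ✓.
Weak-case (own payoff 294): to p=5.2 gives 467 − 51×5.2 = 201.8 → no gain ✓; to p=5.7 gives 570 − 51×5.7 = 279.3 → no gain ✓.
5 of the 6 constraints hold; not an equilibrium.

5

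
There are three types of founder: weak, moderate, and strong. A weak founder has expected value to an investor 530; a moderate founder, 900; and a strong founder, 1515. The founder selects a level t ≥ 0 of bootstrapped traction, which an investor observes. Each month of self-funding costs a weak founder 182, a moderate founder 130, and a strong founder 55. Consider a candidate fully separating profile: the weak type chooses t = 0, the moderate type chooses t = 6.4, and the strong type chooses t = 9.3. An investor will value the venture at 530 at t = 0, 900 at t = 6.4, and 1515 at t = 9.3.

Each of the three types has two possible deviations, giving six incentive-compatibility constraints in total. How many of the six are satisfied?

4

Weak (own payoff 530): to t=6.4 gives 900 − 182×6.4 = -264.8 → no gain ✓; to t=9.3 gives 1515 − 182×9.3 = -177.6 → no gain ✓.
Moderate (own payoff 900 − 130×6.4 = 68): to t=0 gives 530 → profitable ✗; to t=9.3 gives 1515 − 130×9.3 = 306 → profitable ✗.
Strong (own payoff 1515 − 55×9.3 = 1003.5): to t=0 gives 530 → no gain ✓; to t=6.4 gives 900 − 55×6.4 = 548 → no gain ✓.
4 of the 6 constraints hold; not an equilibrium.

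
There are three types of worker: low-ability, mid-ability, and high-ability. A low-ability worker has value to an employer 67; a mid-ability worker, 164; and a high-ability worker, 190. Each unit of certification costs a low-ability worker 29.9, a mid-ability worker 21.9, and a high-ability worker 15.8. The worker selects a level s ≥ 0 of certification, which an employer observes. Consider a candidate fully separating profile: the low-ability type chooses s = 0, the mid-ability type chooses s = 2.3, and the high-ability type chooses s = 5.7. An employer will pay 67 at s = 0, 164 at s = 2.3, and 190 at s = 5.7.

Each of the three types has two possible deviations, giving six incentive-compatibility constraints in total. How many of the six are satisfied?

Mid-ability (own payoff 164 − 21.9×2.3 = 113.63): to s=0 gives 67 → no gain ✓; to s=5.7 gives 190 − 21.9×5.7 = 65.17 → no gain ✓.
Low-ability (own payoff 67): to s=2.3 gives 164 − 29.9×2.3 = 95.23 → profitable ✗; to s=5.7 gives 190 − 29.9×5.7 = 19.57 → no gain ✓.
High-ability (own payoff 190 − 15.8×5.7 = 99.94): to s=0 gives 67 → no gain ✓; to s=2.3 gives 164 − 15.8×2.3 = 127.66 → profitable ✗.
4 of the 6 constraints hold; not an equilibrium.

4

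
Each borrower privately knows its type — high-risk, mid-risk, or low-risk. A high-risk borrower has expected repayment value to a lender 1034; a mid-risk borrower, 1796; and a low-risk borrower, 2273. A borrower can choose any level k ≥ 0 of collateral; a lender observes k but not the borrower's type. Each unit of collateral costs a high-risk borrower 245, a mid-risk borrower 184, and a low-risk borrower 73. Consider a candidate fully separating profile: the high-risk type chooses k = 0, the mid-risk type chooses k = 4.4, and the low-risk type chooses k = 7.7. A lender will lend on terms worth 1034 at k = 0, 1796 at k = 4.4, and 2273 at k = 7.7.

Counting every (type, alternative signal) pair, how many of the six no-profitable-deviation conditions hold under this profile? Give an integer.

Mid-risk (own payoff 1796 − 184×4.4 = 986.4): to k=0 gives 1034 → profitable ✗; to k=7.7 gives 2273 − 184×7.7 = 856.2 → no gain ✓.
Low-risk (own payoff 2273 − 73×7.7 = 1710.9): to k=0 gives 1034 → no gain ✓; to k=4.4 gives 1796 − 73×4.4 = 1474.8 → no gain ✓.
High-risk (own payoff 1034): to k=4.4 gives 1796 − 245×4.4 = 718 → no gain ✓; to k=7.7 gives 2273 − 245×7.7 = 386.5 → no gain ✓.
5 of the 6 constraints hold; not an equilibrium.

5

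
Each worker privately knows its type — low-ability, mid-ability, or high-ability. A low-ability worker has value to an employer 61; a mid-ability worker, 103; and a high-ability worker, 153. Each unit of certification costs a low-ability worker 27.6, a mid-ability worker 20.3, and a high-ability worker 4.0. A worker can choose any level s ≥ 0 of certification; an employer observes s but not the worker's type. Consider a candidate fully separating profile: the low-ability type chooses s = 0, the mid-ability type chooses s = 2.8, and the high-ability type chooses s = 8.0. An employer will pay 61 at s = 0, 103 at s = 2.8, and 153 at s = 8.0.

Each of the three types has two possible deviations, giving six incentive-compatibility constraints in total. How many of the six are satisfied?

5

Mid-ability (own payoff 103 − 20.3×2.8 = 46.16): to s=0 gives 61 → profitable ✗; to s=8.0 gives 153 − 20.3×8.0 = -9.4 → no gain ✓.
High-ability (own payoff 153 − 4.0×8.0 = 121): to s=0 gives 61 → no gain ✓; to s=2.8 gives 103 − 4.0×2.8 = 91.8 → no gain ✓.
Low-ability (own payoff 61): to s=2.8 gives 103 − 27.6×2.8 = 25.72 → no gain ✓; to s=8.0 gives 153 − 27.6×8.0 = -67.8 → no gain ✓.
5 of the 6 constraints hold; not an equilibrium.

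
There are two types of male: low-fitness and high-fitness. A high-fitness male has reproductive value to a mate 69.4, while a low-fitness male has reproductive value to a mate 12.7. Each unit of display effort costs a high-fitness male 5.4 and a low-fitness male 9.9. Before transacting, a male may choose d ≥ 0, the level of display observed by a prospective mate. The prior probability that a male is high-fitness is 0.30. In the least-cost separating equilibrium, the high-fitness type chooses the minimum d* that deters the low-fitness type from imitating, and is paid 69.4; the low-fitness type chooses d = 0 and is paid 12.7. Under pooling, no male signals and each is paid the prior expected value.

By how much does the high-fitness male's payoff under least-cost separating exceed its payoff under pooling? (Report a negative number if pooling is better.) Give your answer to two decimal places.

Least-cost separating signal: d* solves 12.7 = 69.4 − 9.9·d*, so d* = (69.4 − 12.7)/9.9 ≈ 5.7273.
High-fitness type's separating payoff: 69.4 − 5.4 × d* = 69.4 − 5.4 × (69.4 − 12.7)/9.9 = 69.4 − 306.18/9.9 ≈ 38.4727.
Pooling payoff: 0.30 × 69.4 + 0.70 × 12.7 = 29.71.
Difference: 38.4727 − 29.71 = 8.7627, i.e. 8.76 to two decimal places.
The high-fitness type prefers to separate.

8.76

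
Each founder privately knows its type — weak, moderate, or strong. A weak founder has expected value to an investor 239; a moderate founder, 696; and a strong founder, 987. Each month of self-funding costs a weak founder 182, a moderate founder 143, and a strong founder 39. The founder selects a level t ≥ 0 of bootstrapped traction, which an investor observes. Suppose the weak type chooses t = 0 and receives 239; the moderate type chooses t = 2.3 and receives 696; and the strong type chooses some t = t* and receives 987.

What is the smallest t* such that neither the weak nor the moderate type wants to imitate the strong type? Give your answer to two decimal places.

4.33

Moderate type (on-path payoff 696 − 143×2.3 = 367.1) won't mimic when 367.1 ≥ 987 − 143·t*, i.e. t* ≥ 4.33.
Weak type (on-path payoff 239) won't mimic when 239 ≥ 987 − 182·t*, i.e. t* ≥ 4.11.
Both must hold, so t* = max(4.11, 4.33) = 4.33. The moderate type's constraint binds.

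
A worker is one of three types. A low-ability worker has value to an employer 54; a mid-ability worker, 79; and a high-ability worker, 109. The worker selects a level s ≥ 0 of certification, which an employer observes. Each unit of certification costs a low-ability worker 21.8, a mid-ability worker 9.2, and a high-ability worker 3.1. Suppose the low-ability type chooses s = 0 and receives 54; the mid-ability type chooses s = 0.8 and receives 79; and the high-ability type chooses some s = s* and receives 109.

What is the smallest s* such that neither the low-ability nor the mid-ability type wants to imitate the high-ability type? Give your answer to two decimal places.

4.06

Low-ability type (on-path payoff 54) won't mimic when 54 ≥ 109 − 21.8·s*, i.e. s* ≥ 2.52.
Mid-ability type (on-path payoff 79 − 9.2×0.8 = 71.64) won't mimic when 71.64 ≥ 109 − 9.2·s*, i.e. s* ≥ 4.06.
Both must hold, so s* = max(2.52, 4.06) = 4.06. The mid-ability type's constraint binds.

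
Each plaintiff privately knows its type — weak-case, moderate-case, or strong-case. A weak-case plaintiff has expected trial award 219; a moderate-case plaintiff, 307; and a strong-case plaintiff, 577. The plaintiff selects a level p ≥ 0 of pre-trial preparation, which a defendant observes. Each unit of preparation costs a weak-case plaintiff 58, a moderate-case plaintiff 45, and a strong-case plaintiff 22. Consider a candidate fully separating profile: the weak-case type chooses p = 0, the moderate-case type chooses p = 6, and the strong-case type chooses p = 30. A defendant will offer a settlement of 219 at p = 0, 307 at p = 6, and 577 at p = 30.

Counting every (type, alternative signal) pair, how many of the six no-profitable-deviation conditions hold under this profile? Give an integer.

Weak-case (own payoff 219): to p=6 gives 307 − 58×6 = -41 → no gain ✓; to p=30 gives 577 − 58×30 = -1163 → no gain ✓.
Moderate-case (own payoff 307 − 45×6 = 37): to p=0 gives 219 → profitable ✗; to p=30 gives 577 − 45×30 = -773 → no gain ✓.
Strong-case (own payoff 577 − 22×30 = -83): to p=0 gives 219 → profitable ✗; to p=6 gives 307 − 22×6 = 175 → profitable ✗.
3 of the 6 constraints hold; not an equilibrium.

3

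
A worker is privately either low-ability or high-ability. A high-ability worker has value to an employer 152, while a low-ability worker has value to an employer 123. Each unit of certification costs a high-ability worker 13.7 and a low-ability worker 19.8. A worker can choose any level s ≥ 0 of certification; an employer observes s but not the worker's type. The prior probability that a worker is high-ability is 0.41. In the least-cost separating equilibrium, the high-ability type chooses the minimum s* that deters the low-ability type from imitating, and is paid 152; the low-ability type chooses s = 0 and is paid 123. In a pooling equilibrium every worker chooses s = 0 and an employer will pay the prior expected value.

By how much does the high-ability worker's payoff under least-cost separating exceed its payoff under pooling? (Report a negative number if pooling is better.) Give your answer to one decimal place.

-3.0

Least-cost separating signal: s* solves 123 = 152 − 19.8·s*, so s* = (152 − 123)/19.8 ≈ 1.4646.
High-ability type's separating payoff: 152 − 13.7 × s* = 152 − 13.7 × (152 − 123)/19.8 = 152 − 397.3/19.8 ≈ 131.934.
Pooling payoff: 0.41 × 152 + 0.59 × 123 = 134.89.
Difference: 131.934 − 134.89 = -2.956, i.e. -3.0 to one decimal place.
The high-ability type would prefer the pooling outcome.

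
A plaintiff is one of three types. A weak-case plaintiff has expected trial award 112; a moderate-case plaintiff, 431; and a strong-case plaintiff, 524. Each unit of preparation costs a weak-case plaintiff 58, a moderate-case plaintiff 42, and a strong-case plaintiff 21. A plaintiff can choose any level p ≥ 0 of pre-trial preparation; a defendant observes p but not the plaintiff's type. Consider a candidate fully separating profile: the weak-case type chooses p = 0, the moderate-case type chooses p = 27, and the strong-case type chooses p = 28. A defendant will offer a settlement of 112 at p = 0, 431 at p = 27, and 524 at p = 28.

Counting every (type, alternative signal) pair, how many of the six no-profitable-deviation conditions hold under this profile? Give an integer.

Moderate-case (own payoff 431 − 42×27 = -703): to p=0 gives 112 → profitable ✗; to p=28 gives 524 − 42×28 = -652 → profitable ✗.
Strong-case (own payoff 524 − 21×28 = -64): to p=0 gives 112 → profitable ✗; to p=27 gives 431 − 21×27 = -136 → no gain ✓.
Weak-case (own payoff 112): to p=27 gives 431 − 58×27 = -1135 → no gain ✓; to p=28 gives 524 − 58×28 = -1100 → no gain ✓.
3 of the 6 constraints hold; not an equilibrium.

3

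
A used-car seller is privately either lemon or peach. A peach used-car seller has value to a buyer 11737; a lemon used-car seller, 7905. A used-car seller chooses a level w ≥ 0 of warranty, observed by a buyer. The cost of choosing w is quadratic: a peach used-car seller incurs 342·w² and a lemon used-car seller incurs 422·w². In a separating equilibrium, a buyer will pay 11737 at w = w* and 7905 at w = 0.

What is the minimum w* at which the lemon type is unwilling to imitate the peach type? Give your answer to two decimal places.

3.01

The lemon type at w = 0 receives 7905; imitating at w* yields 11737 − 422·w*².
Indifference: 7905 = 11737 − 422·w*², so w*² = (11737 − 7905) / 422 ≈ 9.0806.
w* = √9.0806 ≈ 3.01.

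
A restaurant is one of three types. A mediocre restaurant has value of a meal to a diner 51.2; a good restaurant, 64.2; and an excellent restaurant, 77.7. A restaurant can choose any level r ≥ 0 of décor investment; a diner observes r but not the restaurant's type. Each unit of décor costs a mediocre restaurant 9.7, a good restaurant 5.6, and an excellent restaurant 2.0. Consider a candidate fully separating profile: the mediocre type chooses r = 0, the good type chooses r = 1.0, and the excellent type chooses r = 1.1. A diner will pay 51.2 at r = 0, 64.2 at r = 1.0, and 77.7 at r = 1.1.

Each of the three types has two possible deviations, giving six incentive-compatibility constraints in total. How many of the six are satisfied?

Good (own payoff 64.2 − 5.6×1.0 = 58.6): to r=0 gives 51.2 → no gain ✓; to r=1.1 gives 77.7 − 5.6×1.1 = 71.54 → profitable ✗.
Excellent (own payoff 77.7 − 2.0×1.1 = 75.5): to r=0 gives 51.2 → no gain ✓; to r=1.0 gives 64.2 − 2.0×1.0 = 62.2 → no gain ✓.
Mediocre (own payoff 51.2): to r=1.0 gives 64.2 − 9.7×1.0 = 54.5 → profitable ✗; to r=1.1 gives 77.7 − 9.7×1.1 = 67.03 → profitable ✗.
3 of the 6 constraints hold; not an equilibrium.

3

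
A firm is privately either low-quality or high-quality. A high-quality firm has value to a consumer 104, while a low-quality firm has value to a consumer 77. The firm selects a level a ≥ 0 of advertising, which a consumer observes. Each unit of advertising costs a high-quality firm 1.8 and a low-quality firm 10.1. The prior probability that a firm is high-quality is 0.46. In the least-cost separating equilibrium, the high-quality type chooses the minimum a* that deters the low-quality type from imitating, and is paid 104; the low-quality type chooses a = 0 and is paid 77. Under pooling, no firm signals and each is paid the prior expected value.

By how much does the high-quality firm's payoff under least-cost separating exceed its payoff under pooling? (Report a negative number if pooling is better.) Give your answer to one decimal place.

9.8

Least-cost separating signal: a* solves 77 = 104 − 10.1·a*, so a* = (104 − 77)/10.1 ≈ 2.6733.
High-quality type's separating payoff: 104 − 1.8 × a* = 104 − 1.8 × (104 − 77)/10.1 = 104 − 48.6/10.1 ≈ 99.188.
Pooling payoff: 0.46 × 104 + 0.54 × 77 = 89.42.
Difference: 99.188 − 89.42 = 9.768, i.e. 9.8 to one decimal place.
The high-quality type prefers to separate.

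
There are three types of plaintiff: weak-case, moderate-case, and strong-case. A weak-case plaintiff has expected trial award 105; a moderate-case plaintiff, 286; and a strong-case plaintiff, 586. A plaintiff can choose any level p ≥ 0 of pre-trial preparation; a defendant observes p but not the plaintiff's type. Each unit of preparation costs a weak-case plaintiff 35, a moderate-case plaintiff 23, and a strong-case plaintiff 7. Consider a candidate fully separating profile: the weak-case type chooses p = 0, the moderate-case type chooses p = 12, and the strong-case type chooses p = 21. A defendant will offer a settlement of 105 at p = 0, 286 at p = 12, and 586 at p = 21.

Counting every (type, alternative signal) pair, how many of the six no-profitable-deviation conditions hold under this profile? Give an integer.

4

Weak-case (own payoff 105): to p=12 gives 286 − 35×12 = -134 → no gain ✓; to p=21 gives 586 − 35×21 = -149 → no gain ✓.
Moderate-case (own payoff 286 − 23×12 = 10): to p=0 gives 105 → profitable ✗; to p=21 gives 586 − 23×21 = 103 → profitable ✗.
Strong-case (own payoff 586 − 7×21 = 439): to p=0 gives 105 → no gain ✓; to p=12 gives 286 − 7×12 = 202 → no gain ✓.
4 of the 6 constraints hold; not an equilibrium.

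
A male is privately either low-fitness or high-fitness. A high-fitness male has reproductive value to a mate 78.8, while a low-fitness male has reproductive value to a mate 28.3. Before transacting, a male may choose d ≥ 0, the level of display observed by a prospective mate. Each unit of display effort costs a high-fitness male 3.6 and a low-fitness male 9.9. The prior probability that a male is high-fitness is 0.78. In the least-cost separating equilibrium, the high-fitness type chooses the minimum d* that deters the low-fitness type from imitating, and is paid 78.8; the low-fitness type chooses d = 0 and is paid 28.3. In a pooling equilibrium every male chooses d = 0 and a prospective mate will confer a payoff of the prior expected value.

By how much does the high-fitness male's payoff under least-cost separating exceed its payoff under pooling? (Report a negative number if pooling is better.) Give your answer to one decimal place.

-7.3

Least-cost separating signal: d* solves 28.3 = 78.8 − 9.9·d*, so d* = (78.8 − 28.3)/9.9 ≈ 5.1010.
High-fitness type's separating payoff: 78.8 − 3.6 × d* = 78.8 − 3.6 × (78.8 − 28.3)/9.9 = 78.8 − 181.8/9.9 ≈ 60.436.
Pooling payoff: 0.78 × 78.8 + 0.22 × 28.3 = 67.69.
Difference: 60.436 − 67.69 = -7.254, i.e. -7.3 to one decimal place.
The high-fitness type would prefer the pooling outcome.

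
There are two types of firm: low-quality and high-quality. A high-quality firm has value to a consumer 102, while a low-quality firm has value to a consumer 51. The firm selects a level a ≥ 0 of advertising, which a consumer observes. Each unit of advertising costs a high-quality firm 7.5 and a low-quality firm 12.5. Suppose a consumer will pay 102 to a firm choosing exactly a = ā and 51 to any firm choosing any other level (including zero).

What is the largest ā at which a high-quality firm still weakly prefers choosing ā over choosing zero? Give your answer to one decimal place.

6.8

Choosing ā yields the high-quality type 102 − 7.5·ā; choosing zero yields 51.
The high-quality type is indifferent at 102 − 7.5·ā = 51, i.e. ā = (102 − 51) / 7.5 = 6.8.
For any ā above 6.8 the high-quality type would rather pool at zero, so separation collapses.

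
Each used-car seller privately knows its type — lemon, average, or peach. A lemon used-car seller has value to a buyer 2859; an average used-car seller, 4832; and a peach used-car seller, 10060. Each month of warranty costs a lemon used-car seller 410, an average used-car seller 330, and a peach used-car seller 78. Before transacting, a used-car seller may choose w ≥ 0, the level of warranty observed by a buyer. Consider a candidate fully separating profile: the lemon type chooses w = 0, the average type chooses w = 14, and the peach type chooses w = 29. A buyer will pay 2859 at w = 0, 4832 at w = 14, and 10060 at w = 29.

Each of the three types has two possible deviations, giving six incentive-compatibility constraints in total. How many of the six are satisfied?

Peach (own payoff 10060 − 78×29 = 7798): to w=0 gives 2859 → no gain ✓; to w=14 gives 4832 − 78×14 = 3740 → no gain ✓.
Average (own payoff 4832 − 330×14 = 212): to w=0 gives 2859 → profitable ✗; to w=29 gives 10060 − 330×29 = 490 → profitable ✗.
Lemon (own payoff 2859): to w=14 gives 4832 − 410×14 = -908 → no gain ✓; to w=29 gives 10060 − 410×29 = -1830 → no gain ✓.
4 of the 6 constraints hold; not an equilibrium.

4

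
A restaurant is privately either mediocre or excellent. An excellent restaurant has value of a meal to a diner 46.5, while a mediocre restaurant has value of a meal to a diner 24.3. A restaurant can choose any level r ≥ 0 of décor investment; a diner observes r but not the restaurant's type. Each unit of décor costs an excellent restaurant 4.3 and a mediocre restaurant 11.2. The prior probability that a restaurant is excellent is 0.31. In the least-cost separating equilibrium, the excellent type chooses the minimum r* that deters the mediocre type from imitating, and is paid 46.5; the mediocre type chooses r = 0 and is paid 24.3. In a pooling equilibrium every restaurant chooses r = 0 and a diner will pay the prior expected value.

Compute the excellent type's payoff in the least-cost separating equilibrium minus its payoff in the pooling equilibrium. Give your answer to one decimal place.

Least-cost separating signal: r* solves 24.3 = 46.5 − 11.2·r*, so r* = (46.5 − 24.3)/11.2 ≈ 1.9821.
Excellent type's separating payoff: 46.5 − 4.3 × r* = 46.5 − 4.3 × (46.5 − 24.3)/11.2 = 46.5 − 95.46/11.2 ≈ 37.977.
Pooling payoff: 0.31 × 46.5 + 0.69 × 24.3 = 31.182.
Difference: 37.977 − 31.182 = 6.795, i.e. 6.8 to one decimal place.
The excellent type prefers to separate.

6.8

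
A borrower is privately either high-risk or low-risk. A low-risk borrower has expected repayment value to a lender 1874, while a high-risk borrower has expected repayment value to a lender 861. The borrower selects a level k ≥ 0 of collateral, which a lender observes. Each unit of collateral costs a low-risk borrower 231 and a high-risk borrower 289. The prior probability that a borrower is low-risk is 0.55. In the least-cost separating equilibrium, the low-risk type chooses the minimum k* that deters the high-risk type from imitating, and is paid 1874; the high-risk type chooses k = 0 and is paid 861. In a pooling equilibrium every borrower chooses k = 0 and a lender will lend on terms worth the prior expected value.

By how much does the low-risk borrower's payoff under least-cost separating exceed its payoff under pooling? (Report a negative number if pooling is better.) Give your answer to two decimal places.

Least-cost separating signal: k* solves 861 = 1874 − 289·k*, so k* = (1874 − 861)/289 ≈ 3.5052.
Low-risk type's separating payoff: 1874 − 231 × k* = 1874 − 231 × (1874 − 861)/289 = 1874 − 234003/289 ≈ 1064.3010.
Pooling payoff: 0.55 × 1874 + 0.45 × 861 = 1418.15.
Difference: 1064.3010 − 1418.15 = -353.849, i.e. -353.85 to two decimal places.
The low-risk type would prefer the pooling outcome.

-353.85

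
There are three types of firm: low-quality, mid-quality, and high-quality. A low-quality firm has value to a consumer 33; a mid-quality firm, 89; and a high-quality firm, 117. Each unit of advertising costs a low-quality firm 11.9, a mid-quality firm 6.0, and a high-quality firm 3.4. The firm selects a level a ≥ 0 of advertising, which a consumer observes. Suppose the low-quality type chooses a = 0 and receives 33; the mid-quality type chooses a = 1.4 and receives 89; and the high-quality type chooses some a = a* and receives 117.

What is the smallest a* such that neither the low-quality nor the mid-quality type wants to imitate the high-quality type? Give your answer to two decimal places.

Mid-quality type (on-path payoff 89 − 6.0×1.4 = 80.6) won't mimic when 80.6 ≥ 117 − 6.0·a*, i.e. a* ≥ 6.07.
Low-quality type (on-path payoff 33) won't mimic when 33 ≥ 117 − 11.9·a*, i.e. a* ≥ 7.06.
Both must hold, so a* = max(7.06, 6.07) = 7.06. The low-quality type's constraint binds.

7.06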